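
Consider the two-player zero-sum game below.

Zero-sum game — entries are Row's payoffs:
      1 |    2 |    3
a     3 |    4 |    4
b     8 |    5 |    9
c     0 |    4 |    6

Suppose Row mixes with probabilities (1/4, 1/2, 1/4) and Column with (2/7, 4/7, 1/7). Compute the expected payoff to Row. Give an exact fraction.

69/14

Against (2/7, 4/7, 1/7), each row's expected payoff is a: 26/7; b: 45/7; c: 22/7.
Taking the (1/4, 1/2, 1/4)-weighted average: (1/4)·(26/7) + (1/2)·(45/7) + (1/4)·(22/7) = 69/14.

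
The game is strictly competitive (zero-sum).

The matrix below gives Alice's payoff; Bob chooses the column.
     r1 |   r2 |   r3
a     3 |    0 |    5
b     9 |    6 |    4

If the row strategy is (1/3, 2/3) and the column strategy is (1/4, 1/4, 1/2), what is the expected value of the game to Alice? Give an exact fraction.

59/12

Against (1/4, 1/4, 1/2), each row's expected payoff is a: 13/4; b: 23/4.
Taking the (1/3, 2/3)-weighted average: (1/3)·(13/4) + (2/3)·(23/4) = 59/12.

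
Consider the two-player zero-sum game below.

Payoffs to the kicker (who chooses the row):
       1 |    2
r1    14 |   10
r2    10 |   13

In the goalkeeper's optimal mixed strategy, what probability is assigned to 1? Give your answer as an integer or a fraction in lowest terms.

3/7

Row minima are 10 and 10, so the kicker's maximin is 10; column maxima are 14 and 13, so the goalkeeper's minimax is 13. These differ, so the equilibrium is in mixed strategies.
Let the goalkeeper play 1 with probability q. The kicker is indifferent when 14q + 10(1−q) = 10q + 13(1−q), giving q = 3/7.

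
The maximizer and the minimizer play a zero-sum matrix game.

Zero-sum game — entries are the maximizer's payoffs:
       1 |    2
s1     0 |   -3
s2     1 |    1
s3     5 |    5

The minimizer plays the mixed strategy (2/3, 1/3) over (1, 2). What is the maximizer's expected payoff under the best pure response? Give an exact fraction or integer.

s1: (0)·(2/3) + (-3)·(1/3) = -1.
s2: (1)·(2/3) + (1)·(1/3) = 1.
s3: (5)·(2/3) + (5)·(1/3) = 5.
The best pure response is s3 with expected payoff 5.

5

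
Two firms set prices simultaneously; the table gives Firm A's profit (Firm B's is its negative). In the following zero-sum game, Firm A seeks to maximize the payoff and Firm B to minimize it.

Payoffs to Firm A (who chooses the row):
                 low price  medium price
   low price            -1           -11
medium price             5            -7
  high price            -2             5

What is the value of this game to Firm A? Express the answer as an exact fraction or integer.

Row low price is strictly dominated by row medium price, so Firm A never plays it.
The remaining 2×2 game on (medium price, high price) × (low price, medium price) has no saddle point. Let Firm A play medium price with probability p; indifference gives 5p − 2(1−p) = −7p + 5(1−p), so p = 7/19.
Similarly Firm B's optimal q on low price is 12/19, and the value is 5·(12/19) + (-7)·(7/19) = 11/19.

11/19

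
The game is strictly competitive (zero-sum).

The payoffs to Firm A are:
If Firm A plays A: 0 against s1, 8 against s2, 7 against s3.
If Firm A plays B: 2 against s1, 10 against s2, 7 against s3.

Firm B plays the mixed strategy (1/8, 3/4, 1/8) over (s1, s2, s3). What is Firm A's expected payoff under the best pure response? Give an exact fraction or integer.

69/8

A: (0)·(1/8) + (8)·(3/4) + (7)·(1/8) = 55/8.
B: (2)·(1/8) + (10)·(3/4) + (7)·(1/8) = 69/8.
The best pure response is B with expected payoff 69/8.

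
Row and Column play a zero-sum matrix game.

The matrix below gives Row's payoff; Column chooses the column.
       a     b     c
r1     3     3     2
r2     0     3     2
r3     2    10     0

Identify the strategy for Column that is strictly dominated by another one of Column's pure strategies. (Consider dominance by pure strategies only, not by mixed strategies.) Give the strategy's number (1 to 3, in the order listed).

2

Column prefers columns that give Row less. Compare b with c: 2 < 3, 2 < 3, 0 < 10.
So c strictly dominates b for Column; b is strictly dominated.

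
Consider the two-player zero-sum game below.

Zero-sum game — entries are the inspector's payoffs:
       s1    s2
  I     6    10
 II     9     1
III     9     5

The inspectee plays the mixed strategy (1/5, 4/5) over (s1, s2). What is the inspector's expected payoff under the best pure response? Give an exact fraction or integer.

46/5

I: (6)·(1/5) + (10)·(4/5) = 46/5.
II: (9)·(1/5) + (1)·(4/5) = 13/5.
III: (9)·(1/5) + (5)·(4/5) = 29/5.
The best pure response is I with expected payoff 46/5.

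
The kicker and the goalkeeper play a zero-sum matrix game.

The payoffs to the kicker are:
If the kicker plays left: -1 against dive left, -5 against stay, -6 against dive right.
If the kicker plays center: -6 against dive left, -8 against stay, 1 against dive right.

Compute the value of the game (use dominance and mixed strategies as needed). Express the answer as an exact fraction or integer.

-53/10

Column dive left is strictly dominated by stay for the goalkeeper (it gives the kicker more in every row).
The remaining 2×2 game on (left, center) × (stay, dive right) has no saddle point. Let the kicker play left with probability p; indifference gives −5p − 8(1−p) = −6p + (1−p), so p = 9/10.
Similarly the goalkeeper's optimal q on stay is 7/10, and the value is -5·(7/10) + (-6)·(3/10) = -53/10.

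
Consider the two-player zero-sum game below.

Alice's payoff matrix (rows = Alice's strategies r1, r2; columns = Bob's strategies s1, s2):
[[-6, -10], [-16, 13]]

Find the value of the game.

-238/33

Row minima are -10 and -16, so Alice's maximin is -10; column maxima are -6 and 13, so Bob's minimax is -6. These differ, so the equilibrium is in mixed strategies.
Let Alice play r1 with probability p. Bob is indifferent when −6p − 16(1−p) = −10p + 13(1−p), giving p = 29/33.
Let Bob play s1 with probability q. Alice is indifferent when −6q − 10(1−q) = −16q + 13(1−q), giving q = 23/33.
The value is -6·(23/33) + (-10)·(10/33) = -238/33.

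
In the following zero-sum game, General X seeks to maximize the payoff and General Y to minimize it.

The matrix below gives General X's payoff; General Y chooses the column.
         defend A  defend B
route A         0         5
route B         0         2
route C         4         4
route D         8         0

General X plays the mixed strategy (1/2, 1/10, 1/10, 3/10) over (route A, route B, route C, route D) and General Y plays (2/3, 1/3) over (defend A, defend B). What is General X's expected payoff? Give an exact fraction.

Against (2/3, 1/3), each row's expected payoff is route A: 5/3; route B: 2/3; route C: 4; route D: 16/3.
Taking the (1/2, 1/10, 1/10, 3/10)-weighted average: (1/2)·(5/3) + (1/10)·(2/3) + (1/10)·(4) + (3/10)·(16/3) = 29/10.

29/10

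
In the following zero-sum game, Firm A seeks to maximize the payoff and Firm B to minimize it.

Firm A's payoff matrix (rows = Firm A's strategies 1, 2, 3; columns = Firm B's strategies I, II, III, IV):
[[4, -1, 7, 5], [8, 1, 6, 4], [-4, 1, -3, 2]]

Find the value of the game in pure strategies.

1

Row minima: -1, 1, -4 → Firm A's maximin is 1.
Column maxima: 8, 1, 7, 5 → Firm B's minimax is 1.
They coincide at (2, II), so the value is 1.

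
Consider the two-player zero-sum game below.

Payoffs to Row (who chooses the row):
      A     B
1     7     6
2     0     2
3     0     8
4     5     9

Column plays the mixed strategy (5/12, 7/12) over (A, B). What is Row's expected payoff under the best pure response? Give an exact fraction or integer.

22/3

1: (7)·(5/12) + (6)·(7/12) = 77/12.
2: (0)·(5/12) + (2)·(7/12) = 7/6.
3: (0)·(5/12) + (8)·(7/12) = 14/3.
4: (5)·(5/12) + (9)·(7/12) = 22/3.
The best pure response is 4 with expected payoff 22/3.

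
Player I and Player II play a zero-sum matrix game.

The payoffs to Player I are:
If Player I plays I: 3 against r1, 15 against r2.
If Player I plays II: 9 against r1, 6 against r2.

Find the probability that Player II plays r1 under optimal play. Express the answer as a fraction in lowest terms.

Row minima are 3 and 6, so Player I's maximin is 6; column maxima are 9 and 15, so Player II's minimax is 9. These differ, so the equilibrium is in mixed strategies.
Let Player II play r1 with probability q. Player I is indifferent when 3q + 15(1−q) = 9q + 6(1−q), giving q = 3/5.

3/5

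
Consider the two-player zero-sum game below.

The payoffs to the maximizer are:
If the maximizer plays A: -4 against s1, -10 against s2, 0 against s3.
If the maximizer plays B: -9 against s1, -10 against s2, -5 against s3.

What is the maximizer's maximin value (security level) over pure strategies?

-10

The worst-case payoff for each row is A: -10, B: -10.
The best of these is -10.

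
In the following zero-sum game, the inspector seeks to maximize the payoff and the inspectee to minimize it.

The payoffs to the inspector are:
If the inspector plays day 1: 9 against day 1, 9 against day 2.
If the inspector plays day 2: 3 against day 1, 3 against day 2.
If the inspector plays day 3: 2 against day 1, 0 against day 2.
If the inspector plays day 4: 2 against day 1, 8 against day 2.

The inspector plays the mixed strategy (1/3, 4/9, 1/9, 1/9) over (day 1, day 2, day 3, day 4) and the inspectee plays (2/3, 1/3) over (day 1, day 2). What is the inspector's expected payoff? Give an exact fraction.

Against (2/3, 1/3), each row's expected payoff is day 1: 9; day 2: 3; day 3: 4/3; day 4: 4.
Taking the (1/3, 4/9, 1/9, 1/9)-weighted average: (1/3)·(9) + (4/9)·(3) + (1/9)·(4/3) + (1/9)·(4) = 133/27.

133/27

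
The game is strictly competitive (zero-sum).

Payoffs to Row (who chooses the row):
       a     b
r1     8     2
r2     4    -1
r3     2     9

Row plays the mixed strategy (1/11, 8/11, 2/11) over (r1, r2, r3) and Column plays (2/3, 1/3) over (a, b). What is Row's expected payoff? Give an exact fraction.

100/33

Against (2/3, 1/3), each row's expected payoff is r1: 6; r2: 7/3; r3: 13/3.
Taking the (1/11, 8/11, 2/11)-weighted average: (1/11)·(6) + (8/11)·(7/3) + (2/11)·(13/3) = 100/33.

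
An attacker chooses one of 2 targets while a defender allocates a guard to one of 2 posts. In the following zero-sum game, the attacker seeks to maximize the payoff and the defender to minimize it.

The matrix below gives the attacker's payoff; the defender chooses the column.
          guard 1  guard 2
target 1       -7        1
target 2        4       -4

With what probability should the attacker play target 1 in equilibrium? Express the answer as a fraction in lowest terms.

1/2

Row minima are -7 and -4, so the attacker's maximin is -4; column maxima are 4 and 1, so the defender's minimax is 1. These differ, so the equilibrium is in mixed strategies.
Let the attacker play target 1 with probability p. The defender is indifferent when −7p + 4(1−p) = p − 4(1−p), giving p = 1/2.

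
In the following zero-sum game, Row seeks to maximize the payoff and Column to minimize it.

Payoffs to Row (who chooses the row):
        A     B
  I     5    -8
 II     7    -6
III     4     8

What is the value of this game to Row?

Row I is strictly dominated by row II, so Row never plays it.
The remaining 2×2 game on (II, III) × (A, B) has no saddle point. Let Row play II with probability p; indifference gives 7p + 4(1−p) = −6p + 8(1−p), so p = 4/17.
Similarly Column's optimal q on A is 14/17, and the value is 7·(14/17) + (-6)·(3/17) = 80/17.

80/17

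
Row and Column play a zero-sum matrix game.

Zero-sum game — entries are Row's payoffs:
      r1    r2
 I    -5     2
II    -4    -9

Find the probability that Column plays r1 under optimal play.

Row minima are -5 and -9, so Row's maximin is -5; column maxima are -4 and 2, so Column's minimax is -4. These differ, so the equilibrium is in mixed strategies.
Let Column play r1 with probability q. Row is indifferent when −5q + 2(1−q) = −4q − 9(1−q), giving q = 11/12.

11/12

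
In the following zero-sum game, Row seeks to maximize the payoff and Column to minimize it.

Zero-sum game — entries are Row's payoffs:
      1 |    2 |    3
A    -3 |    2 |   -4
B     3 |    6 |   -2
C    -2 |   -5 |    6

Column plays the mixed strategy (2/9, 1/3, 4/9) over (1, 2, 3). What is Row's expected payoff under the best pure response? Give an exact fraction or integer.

16/9

A: (-3)·(2/9) + (2)·(1/3) + (-4)·(4/9) = -16/9.
B: (3)·(2/9) + (6)·(1/3) + (-2)·(4/9) = 16/9.
C: (-2)·(2/9) + (-5)·(1/3) + (6)·(4/9) = 5/9.
The best pure response is B with expected payoff 16/9.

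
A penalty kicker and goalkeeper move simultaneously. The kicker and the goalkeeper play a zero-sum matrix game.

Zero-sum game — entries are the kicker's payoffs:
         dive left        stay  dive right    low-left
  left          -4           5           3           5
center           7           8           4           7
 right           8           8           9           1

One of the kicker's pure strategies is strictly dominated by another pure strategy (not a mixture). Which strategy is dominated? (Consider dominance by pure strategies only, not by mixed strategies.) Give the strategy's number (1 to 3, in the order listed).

1

Compare left with center: 7 > -4, 8 > 5, 4 > 3, 7 > 5.
So center strictly dominates left for the kicker; left is strictly dominated.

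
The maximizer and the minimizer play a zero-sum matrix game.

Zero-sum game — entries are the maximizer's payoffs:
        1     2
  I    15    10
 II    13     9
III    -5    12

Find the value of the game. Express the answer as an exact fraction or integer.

115/11

Row II is strictly dominated by row I, so the maximizer never plays it.
The remaining 2×2 game on (I, III) × (1, 2) has no saddle point. Let the maximizer play I with probability p; indifference gives 15p − 5(1−p) = 10p + 12(1−p), so p = 17/22.
Similarly the minimizer's optimal q on 1 is 1/11, and the value is 15·(1/11) + (10)·(10/11) = 115/11.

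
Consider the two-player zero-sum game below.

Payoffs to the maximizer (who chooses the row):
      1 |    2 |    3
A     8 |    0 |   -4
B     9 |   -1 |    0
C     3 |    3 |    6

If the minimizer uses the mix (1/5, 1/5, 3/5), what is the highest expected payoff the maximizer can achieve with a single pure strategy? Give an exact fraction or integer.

24/5

A: (8)·(1/5) + (0)·(1/5) + (-4)·(3/5) = -4/5.
B: (9)·(1/5) + (-1)·(1/5) + (0)·(3/5) = 8/5.
C: (3)·(1/5) + (3)·(1/5) + (6)·(3/5) = 24/5.
The best pure response is C with expected payoff 24/5.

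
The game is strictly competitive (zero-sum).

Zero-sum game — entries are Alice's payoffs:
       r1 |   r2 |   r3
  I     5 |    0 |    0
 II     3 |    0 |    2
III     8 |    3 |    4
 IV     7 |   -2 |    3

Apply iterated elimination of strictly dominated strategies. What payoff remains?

Column r1 is strictly dominated by r2 for Bob (0<5, 0<3, 3<8, -2<7); eliminate r1.
Row II is strictly dominated by row III (3>0, 4>2); eliminate II.
Row I is strictly dominated by row III (3>0, 4>0); eliminate I.
Column r3 is strictly dominated by r2 for Bob (3<4, -2<3); eliminate r3.
Row IV is strictly dominated by row III (3>-2); eliminate IV.
Only (III, r2) remains, with payoff 3.

3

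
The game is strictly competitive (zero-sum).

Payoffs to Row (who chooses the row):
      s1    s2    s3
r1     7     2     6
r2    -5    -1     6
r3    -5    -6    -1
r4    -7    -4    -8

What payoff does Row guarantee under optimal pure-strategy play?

Row minima: 2, -5, -6, -8 → Row's maximin is 2.
Column maxima: 7, 2, 6 → Column's minimax is 2.
They coincide at (r1, s2), so the value is 2.

2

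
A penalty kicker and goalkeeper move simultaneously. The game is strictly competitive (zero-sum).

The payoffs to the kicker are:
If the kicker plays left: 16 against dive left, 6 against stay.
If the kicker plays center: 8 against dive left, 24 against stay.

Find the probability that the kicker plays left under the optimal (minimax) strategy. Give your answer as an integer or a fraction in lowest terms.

Row minima are 6 and 8, so the kicker's maximin is 8; column maxima are 16 and 24, so the goalkeeper's minimax is 16. These differ, so the equilibrium is in mixed strategies.
Let the kicker play left with probability p. The goalkeeper is indifferent when 16p + 8(1−p) = 6p + 24(1−p), giving p = 8/13.

8/13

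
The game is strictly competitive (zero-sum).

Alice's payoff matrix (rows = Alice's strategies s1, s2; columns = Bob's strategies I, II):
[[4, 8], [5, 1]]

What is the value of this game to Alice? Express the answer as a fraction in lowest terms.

Row minima are 4 and 1, so Alice's maximin is 4; column maxima are 5 and 8, so Bob's minimax is 5. These differ, so the equilibrium is in mixed strategies.
Let Alice play s1 with probability p. Bob is indifferent when 4p + 5(1−p) = 8p + (1−p), giving p = 1/2.
Let Bob play I with probability q. Alice is indifferent when 4q + 8(1−q) = 5q + (1−q), giving q = 7/8.
The value is 4·(7/8) + (8)·(1/8) = 9/2.

9/2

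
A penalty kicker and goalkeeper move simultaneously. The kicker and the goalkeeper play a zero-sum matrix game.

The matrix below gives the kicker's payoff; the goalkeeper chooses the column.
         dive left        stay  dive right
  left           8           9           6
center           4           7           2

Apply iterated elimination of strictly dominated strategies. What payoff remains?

Row center is strictly dominated by row left (8>4, 9>7, 6>2); eliminate center.
Column stay is strictly dominated by dive left for the goalkeeper (8<9); eliminate stay.
Column dive left is strictly dominated by dive right for the goalkeeper (6<8); eliminate dive left.
Only (left, dive right) remains, with payoff 6.

6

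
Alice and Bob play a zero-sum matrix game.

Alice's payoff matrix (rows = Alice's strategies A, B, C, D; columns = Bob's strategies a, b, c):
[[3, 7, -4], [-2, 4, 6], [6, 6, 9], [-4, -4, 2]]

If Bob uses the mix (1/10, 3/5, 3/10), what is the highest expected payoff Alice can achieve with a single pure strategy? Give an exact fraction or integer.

69/10

A: (3)·(1/10) + (7)·(3/5) + (-4)·(3/10) = 33/10.
B: (-2)·(1/10) + (4)·(3/5) + (6)·(3/10) = 4.
C: (6)·(1/10) + (6)·(3/5) + (9)·(3/10) = 69/10.
D: (-4)·(1/10) + (-4)·(3/5) + (2)·(3/10) = -11/5.
The best pure response is C with expected payoff 69/10.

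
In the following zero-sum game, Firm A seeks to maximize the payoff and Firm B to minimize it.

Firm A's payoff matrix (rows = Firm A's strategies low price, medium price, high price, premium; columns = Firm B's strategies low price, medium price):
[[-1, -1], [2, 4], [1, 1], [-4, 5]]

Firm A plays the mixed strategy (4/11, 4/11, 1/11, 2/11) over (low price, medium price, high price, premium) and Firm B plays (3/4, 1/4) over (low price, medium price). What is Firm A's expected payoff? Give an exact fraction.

Against (3/4, 1/4), each row's expected payoff is low price: -1; medium price: 5/2; high price: 1; premium: -7/4.
Taking the (4/11, 4/11, 1/11, 2/11)-weighted average: (4/11)·(-1) + (4/11)·(5/2) + (1/11)·(1) + (2/11)·(-7/4) = 7/22.

7/22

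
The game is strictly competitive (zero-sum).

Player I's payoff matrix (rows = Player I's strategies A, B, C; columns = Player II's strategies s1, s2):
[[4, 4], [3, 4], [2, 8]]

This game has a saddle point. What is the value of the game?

4

Row minima: 4, 3, 2 → Player I's maximin is 4.
Column maxima: 4, 8 → Player II's minimax is 4.
They coincide at (A, s1), so the value is 4.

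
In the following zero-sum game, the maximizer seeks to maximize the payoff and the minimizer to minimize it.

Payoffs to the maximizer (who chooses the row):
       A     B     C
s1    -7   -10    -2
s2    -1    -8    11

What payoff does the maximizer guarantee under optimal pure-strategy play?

Row minima: -10, -8 → the maximizer's maximin is -8.
Column maxima: -1, -8, 11 → the minimizer's minimax is -8.
They coincide at (s2, B), so the value is -8.

-8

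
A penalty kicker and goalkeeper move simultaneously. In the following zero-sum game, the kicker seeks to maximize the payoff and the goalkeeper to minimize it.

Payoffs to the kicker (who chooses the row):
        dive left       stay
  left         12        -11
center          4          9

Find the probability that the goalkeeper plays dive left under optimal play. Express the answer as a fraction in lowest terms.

Row minima are -11 and 4, so the kicker's maximin is 4; column maxima are 12 and 9, so the goalkeeper's minimax is 9. These differ, so the equilibrium is in mixed strategies.
Let the goalkeeper play dive left with probability q. The kicker is indifferent when 12q − 11(1−q) = 4q + 9(1−q), giving q = 5/7.

5/7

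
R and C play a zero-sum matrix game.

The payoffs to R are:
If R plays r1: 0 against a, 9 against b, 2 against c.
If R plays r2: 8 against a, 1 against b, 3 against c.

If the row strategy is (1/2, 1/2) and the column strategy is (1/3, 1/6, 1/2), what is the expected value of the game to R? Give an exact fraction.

Against (1/3, 1/6, 1/2), each row's expected payoff is r1: 5/2; r2: 13/3.
Taking the (1/2, 1/2)-weighted average: (1/2)·(5/2) + (1/2)·(13/3) = 41/12.

41/12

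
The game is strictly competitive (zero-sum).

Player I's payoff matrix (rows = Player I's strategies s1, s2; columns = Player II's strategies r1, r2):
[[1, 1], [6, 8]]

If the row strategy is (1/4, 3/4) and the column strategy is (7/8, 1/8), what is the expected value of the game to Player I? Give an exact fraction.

79/16

Against (7/8, 1/8), each row's expected payoff is s1: 1; s2: 25/4.
Taking the (1/4, 3/4)-weighted average: (1/4)·(1) + (3/4)·(25/4) = 79/16.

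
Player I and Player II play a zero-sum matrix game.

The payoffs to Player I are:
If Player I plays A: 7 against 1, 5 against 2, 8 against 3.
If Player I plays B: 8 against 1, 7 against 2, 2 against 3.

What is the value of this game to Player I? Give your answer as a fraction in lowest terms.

23/4

Column 1 is strictly dominated by 2 for Player II (it gives Player I more in every row).
The remaining 2×2 game on (A, B) × (2, 3) has no saddle point. Let Player I play A with probability p; indifference gives 5p + 7(1−p) = 8p + 2(1−p), so p = 5/8.
Similarly Player II's optimal q on 2 is 3/4, and the value is 5·(3/4) + (8)·(1/4) = 23/4.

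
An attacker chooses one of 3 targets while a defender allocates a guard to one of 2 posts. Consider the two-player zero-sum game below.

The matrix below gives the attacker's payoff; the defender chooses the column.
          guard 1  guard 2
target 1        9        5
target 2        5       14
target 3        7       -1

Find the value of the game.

101/13

Row target 3 is strictly dominated by row target 1, so the attacker never plays it.
The remaining 2×2 game on (target 1, target 2) × (guard 1, guard 2) has no saddle point. Let the attacker play target 1 with probability p; indifference gives 9p + 5(1−p) = 5p + 14(1−p), so p = 9/13.
Similarly the defender's optimal q on guard 1 is 9/13, and the value is 9·(9/13) + (5)·(4/13) = 101/13.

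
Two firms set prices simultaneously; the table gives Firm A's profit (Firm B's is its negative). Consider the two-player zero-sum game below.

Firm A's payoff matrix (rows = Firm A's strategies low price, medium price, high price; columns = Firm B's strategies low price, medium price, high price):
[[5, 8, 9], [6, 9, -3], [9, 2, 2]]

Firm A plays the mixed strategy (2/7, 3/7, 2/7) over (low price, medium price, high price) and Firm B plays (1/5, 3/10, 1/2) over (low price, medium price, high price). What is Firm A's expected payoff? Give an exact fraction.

Against (1/5, 3/10, 1/2), each row's expected payoff is low price: 79/10; medium price: 12/5; high price: 17/5.
Taking the (2/7, 3/7, 2/7)-weighted average: (2/7)·(79/10) + (3/7)·(12/5) + (2/7)·(17/5) = 149/35.

149/35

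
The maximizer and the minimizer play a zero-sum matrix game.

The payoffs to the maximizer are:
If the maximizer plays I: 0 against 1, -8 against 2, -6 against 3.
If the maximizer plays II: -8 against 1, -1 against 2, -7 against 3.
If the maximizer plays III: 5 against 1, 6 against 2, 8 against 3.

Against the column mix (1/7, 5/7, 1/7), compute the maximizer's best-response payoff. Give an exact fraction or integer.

I: (0)·(1/7) + (-8)·(5/7) + (-6)·(1/7) = -46/7.
II: (-8)·(1/7) + (-1)·(5/7) + (-7)·(1/7) = -20/7.
III: (5)·(1/7) + (6)·(5/7) + (8)·(1/7) = 43/7.
The best pure response is III with expected payoff 43/7.

43/7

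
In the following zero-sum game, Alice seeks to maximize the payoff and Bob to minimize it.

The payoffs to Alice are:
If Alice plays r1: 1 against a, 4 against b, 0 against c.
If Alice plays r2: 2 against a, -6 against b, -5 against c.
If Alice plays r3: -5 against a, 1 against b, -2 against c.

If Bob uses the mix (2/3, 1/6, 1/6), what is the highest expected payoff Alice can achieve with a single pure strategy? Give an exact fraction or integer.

r1: (1)·(2/3) + (4)·(1/6) + (0)·(1/6) = 4/3.
r2: (2)·(2/3) + (-6)·(1/6) + (-5)·(1/6) = -1/2.
r3: (-5)·(2/3) + (1)·(1/6) + (-2)·(1/6) = -7/2.
The best pure response is r1 with expected payoff 4/3.

4/3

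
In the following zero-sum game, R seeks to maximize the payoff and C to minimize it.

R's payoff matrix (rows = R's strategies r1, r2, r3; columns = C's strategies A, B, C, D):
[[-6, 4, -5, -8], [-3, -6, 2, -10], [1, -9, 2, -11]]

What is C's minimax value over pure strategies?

The worst case (largest entry) in each column is A: 1, B: 4, C: 2, D: -8.
The best (smallest) of these is -8.

-8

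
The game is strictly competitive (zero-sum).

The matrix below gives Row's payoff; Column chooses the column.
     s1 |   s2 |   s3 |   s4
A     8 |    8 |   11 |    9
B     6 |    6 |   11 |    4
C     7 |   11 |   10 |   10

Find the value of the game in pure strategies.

Row minima: 8, 4, 7 → Row's maximin is 8.
Column maxima: 8, 11, 11, 10 → Column's minimax is 8.
They coincide at (A, s1), so the value is 8.

8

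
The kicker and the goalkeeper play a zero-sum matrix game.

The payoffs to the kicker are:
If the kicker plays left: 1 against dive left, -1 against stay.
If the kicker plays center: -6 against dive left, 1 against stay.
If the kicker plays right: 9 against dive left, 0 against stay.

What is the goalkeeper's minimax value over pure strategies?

1

The worst case (largest entry) in each column is dive left: 9, stay: 1.
The best (smallest) of these is 1.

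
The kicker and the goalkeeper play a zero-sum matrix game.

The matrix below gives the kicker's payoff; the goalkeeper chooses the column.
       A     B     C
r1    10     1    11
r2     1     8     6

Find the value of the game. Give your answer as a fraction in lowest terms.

79/16

Column C is strictly dominated by A for the goalkeeper (it gives the kicker more in every row).
The remaining 2×2 game on (r1, r2) × (A, B) has no saddle point. Let the kicker play r1 with probability p; indifference gives 10p + (1−p) = p + 8(1−p), so p = 7/16.
Similarly the goalkeeper's optimal q on A is 7/16, and the value is 10·(7/16) + (1)·(9/16) = 79/16.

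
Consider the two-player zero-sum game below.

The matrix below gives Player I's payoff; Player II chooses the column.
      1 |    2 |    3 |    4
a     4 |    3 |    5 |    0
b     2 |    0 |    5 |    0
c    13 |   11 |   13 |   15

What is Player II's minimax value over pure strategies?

11

The worst case (largest entry) in each column is 1: 13, 2: 11, 3: 13, 4: 15.
The best (smallest) of these is 11.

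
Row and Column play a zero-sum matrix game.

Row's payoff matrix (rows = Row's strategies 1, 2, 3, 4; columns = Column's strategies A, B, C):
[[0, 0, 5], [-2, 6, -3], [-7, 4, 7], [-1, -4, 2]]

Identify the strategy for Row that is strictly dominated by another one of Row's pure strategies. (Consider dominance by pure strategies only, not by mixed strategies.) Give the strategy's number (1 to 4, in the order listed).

4

Compare 4 with 1: 0 > -1, 0 > -4, 5 > 2.
So 1 strictly dominates 4 for Row; 4 is strictly dominated.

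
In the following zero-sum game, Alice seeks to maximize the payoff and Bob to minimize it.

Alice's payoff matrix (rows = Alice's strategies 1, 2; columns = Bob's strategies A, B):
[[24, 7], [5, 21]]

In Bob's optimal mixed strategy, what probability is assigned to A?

14/33

Row minima are 7 and 5, so Alice's maximin is 7; column maxima are 24 and 21, so Bob's minimax is 21. These differ, so the equilibrium is in mixed strategies.
Let Bob play A with probability q. Alice is indifferent when 24q + 7(1−q) = 5q + 21(1−q), giving q = 14/33.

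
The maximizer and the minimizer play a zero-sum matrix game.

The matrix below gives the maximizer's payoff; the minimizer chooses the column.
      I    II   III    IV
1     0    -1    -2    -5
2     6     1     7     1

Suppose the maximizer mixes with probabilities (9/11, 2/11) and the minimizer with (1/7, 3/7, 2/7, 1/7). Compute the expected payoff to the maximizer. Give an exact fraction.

-60/77

Against (1/7, 3/7, 2/7, 1/7), each row's expected payoff is 1: -12/7; 2: 24/7.
Taking the (9/11, 2/11)-weighted average: (9/11)·(-12/7) + (2/11)·(24/7) = -60/77.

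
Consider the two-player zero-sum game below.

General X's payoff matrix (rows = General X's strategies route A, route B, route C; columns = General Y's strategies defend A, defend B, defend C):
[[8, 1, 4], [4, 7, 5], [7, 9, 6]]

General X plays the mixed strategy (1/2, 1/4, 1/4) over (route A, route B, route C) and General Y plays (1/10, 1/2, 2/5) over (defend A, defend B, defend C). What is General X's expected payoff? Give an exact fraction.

193/40

Against (1/10, 1/2, 2/5), each row's expected payoff is route A: 29/10; route B: 59/10; route C: 38/5.
Taking the (1/2, 1/4, 1/4)-weighted average: (1/2)·(29/10) + (1/4)·(59/10) + (1/4)·(38/5) = 193/40.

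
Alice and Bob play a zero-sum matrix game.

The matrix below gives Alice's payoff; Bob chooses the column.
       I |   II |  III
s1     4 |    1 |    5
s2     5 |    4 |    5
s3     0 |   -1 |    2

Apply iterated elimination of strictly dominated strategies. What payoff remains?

Column I is strictly dominated by II for Bob (1<4, 4<5, -1<0); eliminate I.
Row s3 is strictly dominated by row s1 (1>-1, 5>2); eliminate s3.
Column III is strictly dominated by II for Bob (1<5, 4<5); eliminate III.
Row s1 is strictly dominated by row s2 (4>1); eliminate s1.
Only (s2, II) remains, with payoff 4.

4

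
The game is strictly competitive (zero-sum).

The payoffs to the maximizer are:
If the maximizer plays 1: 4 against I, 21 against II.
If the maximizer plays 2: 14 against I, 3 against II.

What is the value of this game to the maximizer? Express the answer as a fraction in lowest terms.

Row minima are 4 and 3, so the maximizer's maximin is 4; column maxima are 14 and 21, so the minimizer's minimax is 14. These differ, so the equilibrium is in mixed strategies.
Let the maximizer play 1 with probability p. The minimizer is indifferent when 4p + 14(1−p) = 21p + 3(1−p), giving p = 11/28.
Let the minimizer play I with probability q. The maximizer is indifferent when 4q + 21(1−q) = 14q + 3(1−q), giving q = 9/14.
The value is 4·(9/14) + (21)·(5/14) = 141/14.

141/14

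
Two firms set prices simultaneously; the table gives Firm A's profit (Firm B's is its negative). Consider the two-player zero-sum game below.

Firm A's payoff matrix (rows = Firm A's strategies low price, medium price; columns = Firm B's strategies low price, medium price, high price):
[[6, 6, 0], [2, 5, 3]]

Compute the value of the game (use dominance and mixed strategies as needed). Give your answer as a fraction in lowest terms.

18/7

Column medium price is strictly dominated by high price for Firm B (it gives Firm A more in every row).
The remaining 2×2 game on (low price, medium price) × (low price, high price) has no saddle point. Let Firm A play low price with probability p; indifference gives 6p + 2(1−p) = 3(1−p), so p = 1/7.
Similarly Firm B's optimal q on low price is 3/7, and the value is 6·(3/7) + (0)·(4/7) = 18/7.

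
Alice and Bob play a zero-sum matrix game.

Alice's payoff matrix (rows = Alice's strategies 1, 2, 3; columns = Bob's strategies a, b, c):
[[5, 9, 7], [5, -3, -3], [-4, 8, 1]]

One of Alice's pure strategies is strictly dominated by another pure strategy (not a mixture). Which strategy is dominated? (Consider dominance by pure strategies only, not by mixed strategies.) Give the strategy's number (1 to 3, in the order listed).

Compare 3 with 1: 5 > -4, 9 > 8, 7 > 1.
So 1 strictly dominates 3 for Alice; 3 is strictly dominated.

3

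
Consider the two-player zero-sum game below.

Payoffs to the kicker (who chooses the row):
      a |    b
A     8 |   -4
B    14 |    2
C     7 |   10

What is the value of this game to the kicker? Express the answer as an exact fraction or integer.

42/5

Row A is strictly dominated by row B, so the kicker never plays it.
The remaining 2×2 game on (B, C) × (a, b) has no saddle point. Let the kicker play B with probability p; indifference gives 14p + 7(1−p) = 2p + 10(1−p), so p = 1/5.
Similarly the goalkeeper's optimal q on a is 8/15, and the value is 14·(8/15) + (2)·(7/15) = 42/5.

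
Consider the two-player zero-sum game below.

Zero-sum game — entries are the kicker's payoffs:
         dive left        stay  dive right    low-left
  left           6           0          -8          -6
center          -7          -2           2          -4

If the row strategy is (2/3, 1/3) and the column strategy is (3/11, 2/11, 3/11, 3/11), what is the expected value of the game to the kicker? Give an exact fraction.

-79/33

Against (3/11, 2/11, 3/11, 3/11), each row's expected payoff is left: -24/11; center: -31/11.
Taking the (2/3, 1/3)-weighted average: (2/3)·(-24/11) + (1/3)·(-31/11) = -79/33.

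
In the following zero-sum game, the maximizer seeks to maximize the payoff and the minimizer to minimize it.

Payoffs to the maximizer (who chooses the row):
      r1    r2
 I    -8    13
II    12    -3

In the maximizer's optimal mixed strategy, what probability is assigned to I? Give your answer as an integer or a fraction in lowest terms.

Row minima are -8 and -3, so the maximizer's maximin is -3; column maxima are 12 and 13, so the minimizer's minimax is 12. These differ, so the equilibrium is in mixed strategies.
Let the maximizer play I with probability p. The minimizer is indifferent when −8p + 12(1−p) = 13p − 3(1−p), giving p = 5/12.

5/12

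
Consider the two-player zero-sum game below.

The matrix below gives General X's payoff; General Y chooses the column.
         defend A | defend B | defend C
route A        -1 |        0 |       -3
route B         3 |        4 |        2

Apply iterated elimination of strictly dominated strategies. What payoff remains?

Row route A is strictly dominated by row route B (3>-1, 4>0, 2>-3); eliminate route A.
Column defend B is strictly dominated by defend A for General Y (3<4); eliminate defend B.
Column defend A is strictly dominated by defend C for General Y (2<3); eliminate defend A.
Only (route B, defend C) remains, with payoff 2.

2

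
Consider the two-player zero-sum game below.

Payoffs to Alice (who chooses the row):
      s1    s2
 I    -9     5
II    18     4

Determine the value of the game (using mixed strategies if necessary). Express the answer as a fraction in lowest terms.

9/2

Row minima are -9 and 4, so Alice's maximin is 4; column maxima are 18 and 5, so Bob's minimax is 5. These differ, so the equilibrium is in mixed strategies.
Let Alice play I with probability p. Bob is indifferent when −9p + 18(1−p) = 5p + 4(1−p), giving p = 1/2.
Let Bob play s1 with probability q. Alice is indifferent when −9q + 5(1−q) = 18q + 4(1−q), giving q = 1/28.
The value is -9·(1/28) + (5)·(27/28) = 9/2.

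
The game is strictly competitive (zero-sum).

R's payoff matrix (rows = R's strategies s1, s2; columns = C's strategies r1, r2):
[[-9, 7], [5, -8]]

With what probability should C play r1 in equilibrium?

15/29

Row minima are -9 and -8, so R's maximin is -8; column maxima are 5 and 7, so C's minimax is 5. These differ, so the equilibrium is in mixed strategies.
Let C play r1 with probability q. R is indifferent when −9q + 7(1−q) = 5q − 8(1−q), giving q = 15/29.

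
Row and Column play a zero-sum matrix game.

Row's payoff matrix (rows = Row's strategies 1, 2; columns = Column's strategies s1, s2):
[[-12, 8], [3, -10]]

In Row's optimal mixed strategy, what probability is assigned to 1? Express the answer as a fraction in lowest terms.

Row minima are -12 and -10, so Row's maximin is -10; column maxima are 3 and 8, so Column's minimax is 3. These differ, so the equilibrium is in mixed strategies.
Let Row play 1 with probability p. Column is indifferent when −12p + 3(1−p) = 8p − 10(1−p), giving p = 13/33.

13/33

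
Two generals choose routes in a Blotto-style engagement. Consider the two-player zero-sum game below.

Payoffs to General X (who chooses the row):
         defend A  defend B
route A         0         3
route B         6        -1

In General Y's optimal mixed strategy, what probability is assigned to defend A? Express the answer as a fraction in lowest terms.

Row minima are 0 and -1, so General X's maximin is 0; column maxima are 6 and 3, so General Y's minimax is 3. These differ, so the equilibrium is in mixed strategies.
Let General Y play defend A with probability q. General X is indifferent when 3(1−q) = 6q − (1−q), giving q = 2/5.

2/5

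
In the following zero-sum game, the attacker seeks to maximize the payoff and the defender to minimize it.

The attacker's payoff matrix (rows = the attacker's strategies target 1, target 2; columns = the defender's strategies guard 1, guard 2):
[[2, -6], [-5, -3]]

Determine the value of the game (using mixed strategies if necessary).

-18/5

Row minima are -6 and -5, so the attacker's maximin is -5; column maxima are 2 and -3, so the defender's minimax is -3. These differ, so the equilibrium is in mixed strategies.
Let the attacker play target 1 with probability p. The defender is indifferent when 2p − 5(1−p) = −6p − 3(1−p), giving p = 1/5.
Let the defender play guard 1 with probability q. The attacker is indifferent when 2q − 6(1−q) = −5q − 3(1−q), giving q = 3/10.
The value is 2·(3/10) + (-6)·(7/10) = -18/5.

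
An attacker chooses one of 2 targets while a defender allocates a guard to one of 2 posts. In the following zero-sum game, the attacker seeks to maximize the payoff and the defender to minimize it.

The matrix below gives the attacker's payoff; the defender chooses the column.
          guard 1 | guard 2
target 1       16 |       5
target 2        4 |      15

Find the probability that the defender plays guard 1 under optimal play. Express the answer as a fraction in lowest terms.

Row minima are 5 and 4, so the attacker's maximin is 5; column maxima are 16 and 15, so the defender's minimax is 15. These differ, so the equilibrium is in mixed strategies.
Let the defender play guard 1 with probability q. The attacker is indifferent when 16q + 5(1−q) = 4q + 15(1−q), giving q = 5/11.

5/11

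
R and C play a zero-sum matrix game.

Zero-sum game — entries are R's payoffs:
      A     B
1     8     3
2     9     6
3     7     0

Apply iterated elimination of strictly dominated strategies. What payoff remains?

Row 1 is strictly dominated by row 2 (9>8, 6>3); eliminate 1.
Column A is strictly dominated by B for C (6<9, 0<7); eliminate A.
Row 3 is strictly dominated by row 2 (6>0); eliminate 3.
Only (2, B) remains, with payoff 6.

6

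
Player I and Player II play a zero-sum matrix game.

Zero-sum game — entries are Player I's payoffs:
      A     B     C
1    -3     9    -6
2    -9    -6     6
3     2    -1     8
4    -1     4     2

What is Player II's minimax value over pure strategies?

2

The worst case (largest entry) in each column is A: 2, B: 9, C: 8.
The best (smallest) of these is 2.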